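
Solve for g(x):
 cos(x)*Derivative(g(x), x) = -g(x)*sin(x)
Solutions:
 g(x) = C1*cos(x)


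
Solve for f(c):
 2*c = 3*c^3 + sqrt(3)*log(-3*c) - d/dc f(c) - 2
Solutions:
 f(c) = C1 + 3*c^4/4 - c^2 + sqrt(3)*c*log(-c) + c*(-2 - sqrt(3) + sqrt(3)*log(3))


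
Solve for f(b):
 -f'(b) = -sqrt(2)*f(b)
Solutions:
 f(b) = C1*exp(sqrt(2)*b)


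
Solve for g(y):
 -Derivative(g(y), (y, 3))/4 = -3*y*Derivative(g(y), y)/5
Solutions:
 g(y) = C1 + Integral(C2*airyai(12^(1/3)*5^(2/3)*y/5) + C3*airybi(12^(1/3)*5^(2/3)*y/5), y)


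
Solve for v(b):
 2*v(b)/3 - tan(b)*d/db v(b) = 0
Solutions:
 v(b) = C1*sin(b)^(2/3)


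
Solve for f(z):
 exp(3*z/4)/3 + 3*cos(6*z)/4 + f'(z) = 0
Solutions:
 f(z) = C1 - 4*exp(3*z/4)/9 - sin(6*z)/8


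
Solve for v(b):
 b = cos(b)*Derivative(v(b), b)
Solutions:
 v(b) = C1 + Integral(b/cos(b), b)


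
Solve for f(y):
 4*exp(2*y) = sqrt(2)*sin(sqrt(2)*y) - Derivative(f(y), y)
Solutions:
 f(y) = C1 - 2*exp(2*y) - cos(sqrt(2)*y)


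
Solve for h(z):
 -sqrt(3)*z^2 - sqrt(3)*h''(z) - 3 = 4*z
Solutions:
 h(z) = C1 + C2*z - z^4/12 - 2*sqrt(3)*z^3/9 - sqrt(3)*z^2/2


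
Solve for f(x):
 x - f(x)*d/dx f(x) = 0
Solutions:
 f(x) = -sqrt(C1 + x^2)
 f(x) = sqrt(C1 + x^2)


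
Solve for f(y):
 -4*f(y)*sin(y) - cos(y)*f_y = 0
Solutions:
 f(y) = C1*cos(y)^4


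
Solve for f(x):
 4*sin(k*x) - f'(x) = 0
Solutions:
 f(x) = C1 - 4*cos(k*x)/k


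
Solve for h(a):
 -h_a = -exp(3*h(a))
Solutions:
 h(a) = log(-1/(C1 + 3*a))/3
 h(a) = log((-1/(C1 + a))^(1/3)*(-3^(2/3) - 3*3^(1/6)*I)/6)
 h(a) = log((-1/(C1 + a))^(1/3)*(-3^(2/3) + 3*3^(1/6)*I)/6)


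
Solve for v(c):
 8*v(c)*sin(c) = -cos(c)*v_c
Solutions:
 v(c) = C1*cos(c)^8


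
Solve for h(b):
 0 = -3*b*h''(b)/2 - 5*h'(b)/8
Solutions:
 h(b) = C1 + C2*b^(7/12)


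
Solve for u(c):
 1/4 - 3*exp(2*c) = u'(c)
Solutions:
 u(c) = C1 + c/4 - 3*exp(2*c)/2


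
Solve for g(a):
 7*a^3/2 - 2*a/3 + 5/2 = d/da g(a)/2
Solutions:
 g(a) = C1 + 7*a^4/4 - 2*a^2/3 + 5*a


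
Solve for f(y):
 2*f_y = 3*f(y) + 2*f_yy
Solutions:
 f(y) = (C1*sin(sqrt(5)*y/2) + C2*cos(sqrt(5)*y/2))*exp(y/2)


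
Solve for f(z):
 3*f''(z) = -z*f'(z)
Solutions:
 f(z) = C1 + C2*erf(sqrt(6)*z/6)


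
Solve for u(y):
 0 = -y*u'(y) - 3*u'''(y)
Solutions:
 u(y) = C1 + Integral(C2*airyai(-3^(2/3)*y/3) + C3*airybi(-3^(2/3)*y/3), y)


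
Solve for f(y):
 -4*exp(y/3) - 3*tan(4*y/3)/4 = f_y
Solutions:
 f(y) = C1 - 12*exp(y/3) + 9*log(cos(4*y/3))/16


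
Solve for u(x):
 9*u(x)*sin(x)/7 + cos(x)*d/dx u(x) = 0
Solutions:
 u(x) = C1*cos(x)^(9/7)


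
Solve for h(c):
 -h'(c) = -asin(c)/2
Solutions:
 h(c) = C1 + c*asin(c)/2 + sqrt(1 - c^2)/2


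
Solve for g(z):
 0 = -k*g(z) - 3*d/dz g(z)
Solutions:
 g(z) = C1*exp(-k*z/3)


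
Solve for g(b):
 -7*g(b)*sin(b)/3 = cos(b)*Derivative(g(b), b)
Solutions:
 g(b) = C1*cos(b)^(7/3)


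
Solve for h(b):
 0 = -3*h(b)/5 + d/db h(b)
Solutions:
 h(b) = C1*exp(3*b/5)


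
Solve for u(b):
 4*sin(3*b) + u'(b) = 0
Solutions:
 u(b) = C1 + 4*cos(3*b)/3


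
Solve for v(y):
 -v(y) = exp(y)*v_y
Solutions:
 v(y) = C1*exp(exp(-y))


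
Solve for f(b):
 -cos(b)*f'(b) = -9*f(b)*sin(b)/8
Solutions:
 f(b) = C1/cos(b)^(9/8)


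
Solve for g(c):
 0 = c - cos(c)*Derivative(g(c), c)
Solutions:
 g(c) = C1 + Integral(c/cos(c), c)


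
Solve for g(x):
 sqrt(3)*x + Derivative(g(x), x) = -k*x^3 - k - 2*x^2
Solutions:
 g(x) = C1 - k*x^4/4 - k*x - 2*x^3/3 - sqrt(3)*x^2/2


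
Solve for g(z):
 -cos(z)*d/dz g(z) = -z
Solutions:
 g(z) = C1 + Integral(z/cos(z), z)


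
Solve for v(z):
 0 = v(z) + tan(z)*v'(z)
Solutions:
 v(z) = C1/sin(z)


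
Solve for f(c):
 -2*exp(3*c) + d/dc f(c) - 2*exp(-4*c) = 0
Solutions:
 f(c) = C1 + 2*exp(3*c)/3 - exp(-4*c)/2


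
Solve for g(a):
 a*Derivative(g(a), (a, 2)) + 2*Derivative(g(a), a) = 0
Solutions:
 g(a) = C1 + C2/a


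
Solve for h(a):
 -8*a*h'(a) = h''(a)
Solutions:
 h(a) = C1 + C2*erf(2*a)


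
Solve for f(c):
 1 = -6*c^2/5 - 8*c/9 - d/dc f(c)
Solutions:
 f(c) = C1 - 2*c^3/5 - 4*c^2/9 - c


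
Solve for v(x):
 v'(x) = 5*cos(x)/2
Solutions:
 v(x) = C1 + 5*sin(x)/2


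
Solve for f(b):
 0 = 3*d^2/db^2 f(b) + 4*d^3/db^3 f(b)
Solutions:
 f(b) = C1 + C2*b + C3*exp(-3*b/4)


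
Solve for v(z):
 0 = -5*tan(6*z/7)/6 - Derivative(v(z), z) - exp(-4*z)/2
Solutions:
 v(z) = C1 - 35*log(tan(6*z/7)^2 + 1)/72 + exp(-4*z)/8


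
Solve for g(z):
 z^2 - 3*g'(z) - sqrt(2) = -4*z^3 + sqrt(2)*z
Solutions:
 g(z) = C1 + z^4/3 + z^3/9 - sqrt(2)*z^2/6 - sqrt(2)*z/3


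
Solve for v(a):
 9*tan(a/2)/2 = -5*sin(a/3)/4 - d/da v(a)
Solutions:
 v(a) = C1 + 9*log(cos(a/2)) + 15*cos(a/3)/4


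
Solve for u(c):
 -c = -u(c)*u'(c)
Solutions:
 u(c) = -sqrt(C1 + c^2)
 u(c) = sqrt(C1 + c^2)


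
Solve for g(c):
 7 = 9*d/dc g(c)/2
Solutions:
 g(c) = C1 + 14*c/9


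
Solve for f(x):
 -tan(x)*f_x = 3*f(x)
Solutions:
 f(x) = C1/sin(x)^3


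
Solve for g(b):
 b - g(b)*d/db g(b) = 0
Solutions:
 g(b) = -sqrt(C1 + b^2)
 g(b) = sqrt(C1 + b^2)


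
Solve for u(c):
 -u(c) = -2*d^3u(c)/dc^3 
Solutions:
 u(c) = C3*exp(2^(2/3)*c/2) + (C1*sin(2^(2/3)*sqrt(3)*c/4) + C2*cos(2^(2/3)*sqrt(3)*c/4))*exp(-2^(2/3)*c/4)


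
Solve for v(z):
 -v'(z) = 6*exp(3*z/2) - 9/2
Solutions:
 v(z) = C1 + 9*z/2 - 4*exp(3*z/2)


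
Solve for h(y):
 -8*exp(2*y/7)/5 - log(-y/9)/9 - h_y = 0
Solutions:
 h(y) = C1 - y*log(-y)/9 + y*(1 + 2*log(3))/9 - 28*exp(2*y/7)/5


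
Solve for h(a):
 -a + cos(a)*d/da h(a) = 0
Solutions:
 h(a) = C1 + Integral(a/cos(a), a)


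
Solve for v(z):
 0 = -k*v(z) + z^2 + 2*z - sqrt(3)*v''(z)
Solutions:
 v(z) = C1*exp(-3^(3/4)*z*sqrt(-k)/3) + C2*exp(3^(3/4)*z*sqrt(-k)/3) + z^2/k + 2*z/k - 2*sqrt(3)/k^2


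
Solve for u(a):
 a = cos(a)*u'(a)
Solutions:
 u(a) = C1 + Integral(a/cos(a), a)


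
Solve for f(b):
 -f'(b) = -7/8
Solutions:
 f(b) = C1 + 7*b/8


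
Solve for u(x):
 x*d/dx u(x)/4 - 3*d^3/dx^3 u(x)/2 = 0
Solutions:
 u(x) = C1 + Integral(C2*airyai(6^(2/3)*x/6) + C3*airybi(6^(2/3)*x/6), x)


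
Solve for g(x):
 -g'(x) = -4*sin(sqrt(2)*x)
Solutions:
 g(x) = C1 - 2*sqrt(2)*cos(sqrt(2)*x)


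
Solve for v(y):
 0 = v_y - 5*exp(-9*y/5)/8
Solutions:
 v(y) = C1 - 25*exp(-9*y/5)/72


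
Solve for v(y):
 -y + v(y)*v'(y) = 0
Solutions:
 v(y) = -sqrt(C1 + y^2)
 v(y) = sqrt(C1 + y^2)


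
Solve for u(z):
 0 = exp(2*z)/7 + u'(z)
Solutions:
 u(z) = C1 - exp(2*z)/14


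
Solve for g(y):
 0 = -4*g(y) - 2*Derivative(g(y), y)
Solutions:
 g(y) = C1*exp(-2*y)


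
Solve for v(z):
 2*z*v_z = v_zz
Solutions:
 v(z) = C1 + C2*erfi(z)


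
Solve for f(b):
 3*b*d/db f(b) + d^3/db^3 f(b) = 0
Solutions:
 f(b) = C1 + Integral(C2*airyai(-3^(1/3)*b) + C3*airybi(-3^(1/3)*b), b)


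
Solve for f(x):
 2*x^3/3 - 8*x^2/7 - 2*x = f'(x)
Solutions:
 f(x) = C1 + x^4/6 - 8*x^3/21 - x^2


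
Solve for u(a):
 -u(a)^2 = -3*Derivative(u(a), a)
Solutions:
 u(a) = -3/(C1 + a)


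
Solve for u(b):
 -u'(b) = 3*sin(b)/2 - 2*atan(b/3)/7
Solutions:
 u(b) = C1 + 2*b*atan(b/3)/7 - 3*log(b^2 + 9)/7 + 3*cos(b)/2


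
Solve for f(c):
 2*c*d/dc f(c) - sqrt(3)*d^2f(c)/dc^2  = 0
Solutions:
 f(c) = C1 + C2*erfi(3^(3/4)*c/3)


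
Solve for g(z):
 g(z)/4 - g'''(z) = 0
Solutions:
 g(z) = C3*exp(2^(1/3)*z/2) + (C1*sin(2^(1/3)*sqrt(3)*z/4) + C2*cos(2^(1/3)*sqrt(3)*z/4))*exp(-2^(1/3)*z/4)


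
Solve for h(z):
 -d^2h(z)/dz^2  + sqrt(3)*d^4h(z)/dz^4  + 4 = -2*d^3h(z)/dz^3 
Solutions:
 h(z) = C1 + C2*z + C3*exp(sqrt(3)*z*(-1 + sqrt(1 + sqrt(3)))/3) + C4*exp(-sqrt(3)*z*(1 + sqrt(1 + sqrt(3)))/3) + 2*z^2


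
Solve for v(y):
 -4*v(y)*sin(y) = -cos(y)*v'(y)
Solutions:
 v(y) = C1/cos(y)^4


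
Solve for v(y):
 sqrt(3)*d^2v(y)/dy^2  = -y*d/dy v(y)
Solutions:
 v(y) = C1 + C2*erf(sqrt(2)*3^(3/4)*y/6)


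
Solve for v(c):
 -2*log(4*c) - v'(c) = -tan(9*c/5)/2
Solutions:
 v(c) = C1 - 2*c*log(c) - 4*c*log(2) + 2*c - 5*log(cos(9*c/5))/18


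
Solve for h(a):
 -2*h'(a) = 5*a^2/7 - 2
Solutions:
 h(a) = C1 - 5*a^3/42 + a


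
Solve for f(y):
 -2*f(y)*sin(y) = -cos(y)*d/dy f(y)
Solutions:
 f(y) = C1/cos(y)^2


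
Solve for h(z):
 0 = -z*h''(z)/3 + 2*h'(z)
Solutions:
 h(z) = C1 + C2*z^7


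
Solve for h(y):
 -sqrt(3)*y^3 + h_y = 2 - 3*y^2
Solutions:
 h(y) = C1 + sqrt(3)*y^4/4 - y^3 + 2*y


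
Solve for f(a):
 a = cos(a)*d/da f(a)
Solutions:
 f(a) = C1 + Integral(a/cos(a), a)


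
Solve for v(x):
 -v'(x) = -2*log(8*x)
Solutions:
 v(x) = C1 + 2*x*log(x) - 2*x + x*log(64)


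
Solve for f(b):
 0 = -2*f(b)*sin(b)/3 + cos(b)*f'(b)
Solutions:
 f(b) = C1/cos(b)^(2/3)


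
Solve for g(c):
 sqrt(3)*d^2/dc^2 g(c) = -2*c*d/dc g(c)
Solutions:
 g(c) = C1 + C2*erf(3^(3/4)*c/3)


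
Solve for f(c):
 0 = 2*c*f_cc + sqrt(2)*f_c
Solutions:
 f(c) = C1 + C2*c^(1 - sqrt(2)/2)


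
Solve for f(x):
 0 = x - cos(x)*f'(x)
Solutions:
 f(x) = C1 + Integral(x/cos(x), x)


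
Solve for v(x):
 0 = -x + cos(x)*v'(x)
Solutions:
 v(x) = C1 + Integral(x/cos(x), x)


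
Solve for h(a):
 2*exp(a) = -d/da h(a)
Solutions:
 h(a) = C1 - 2*exp(a)


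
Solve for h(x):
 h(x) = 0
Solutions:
 h(x) = 0


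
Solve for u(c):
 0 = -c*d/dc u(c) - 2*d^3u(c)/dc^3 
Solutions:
 u(c) = C1 + Integral(C2*airyai(-2^(2/3)*c/2) + C3*airybi(-2^(2/3)*c/2), c)


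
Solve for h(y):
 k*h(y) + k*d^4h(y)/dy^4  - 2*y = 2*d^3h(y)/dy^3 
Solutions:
 h(y) = C1*exp(y*(-sqrt(6^(1/3)*(sqrt(3)*sqrt(-16 + 27/k^4) + 9/k^2)^(1/3)/3 + 2*6^(2/3)/(3*(sqrt(3)*sqrt(-16 + 27/k^4) + 9/k^2)^(1/3)) + k^(-2)) - sqrt(-6^(1/3)*(sqrt(3)*sqrt(-16 + 27/k^4) + 9/k^2)^(1/3)/3 - 2*6^(2/3)/(3*(sqrt(3)*sqrt(-16 + 27/k^4) + 9/k^2)^(1/3)) + 2/k^2 - 2/(k^3*sqrt(6^(1/3)*(sqrt(3)*sqrt(-16 + 27/k^4) + 9/k^2)^(1/3)/3 + 2*6^(2/3)/(3*(sqrt(3)*sqrt(-16 + 27/k^4) + 9/k^2)^(1/3)) + k^(-2)))) + 1/k)/2) + C2*exp(y*(-sqrt(6^(1/3)*(sqrt(3)*sqrt(-16 + 27/k^4) + 9/k^2)^(1/3)/3 + 2*6^(2/3)/(3*(sqrt(3)*sqrt(-16 + 27/k^4) + 9/k^2)^(1/3)) + k^(-2)) + sqrt(-6^(1/3)*(sqrt(3)*sqrt(-16 + 27/k^4) + 9/k^2)^(1/3)/3 - 2*6^(2/3)/(3*(sqrt(3)*sqrt(-16 + 27/k^4) + 9/k^2)^(1/3)) + 2/k^2 - 2/(k^3*sqrt(6^(1/3)*(sqrt(3)*sqrt(-16 + 27/k^4) + 9/k^2)^(1/3)/3 + 2*6^(2/3)/(3*(sqrt(3)*sqrt(-16 + 27/k^4) + 9/k^2)^(1/3)) + k^(-2)))) + 1/k)/2) + C3*exp(y*(sqrt(6^(1/3)*(sqrt(3)*sqrt(-16 + 27/k^4) + 9/k^2)^(1/3)/3 + 2*6^(2/3)/(3*(sqrt(3)*sqrt(-16 + 27/k^4) + 9/k^2)^(1/3)) + k^(-2)) - sqrt(-6^(1/3)*(sqrt(3)*sqrt(-16 + 27/k^4) + 9/k^2)^(1/3)/3 - 2*6^(2/3)/(3*(sqrt(3)*sqrt(-16 + 27/k^4) + 9/k^2)^(1/3)) + 2/k^2 + 2/(k^3*sqrt(6^(1/3)*(sqrt(3)*sqrt(-16 + 27/k^4) + 9/k^2)^(1/3)/3 + 2*6^(2/3)/(3*(sqrt(3)*sqrt(-16 + 27/k^4) + 9/k^2)^(1/3)) + k^(-2)))) + 1/k)/2) + C4*exp(y*(sqrt(6^(1/3)*(sqrt(3)*sqrt(-16 + 27/k^4) + 9/k^2)^(1/3)/3 + 2*6^(2/3)/(3*(sqrt(3)*sqrt(-16 + 27/k^4) + 9/k^2)^(1/3)) + k^(-2)) + sqrt(-6^(1/3)*(sqrt(3)*sqrt(-16 + 27/k^4) + 9/k^2)^(1/3)/3 - 2*6^(2/3)/(3*(sqrt(3)*sqrt(-16 + 27/k^4) + 9/k^2)^(1/3)) + 2/k^2 + 2/(k^3*sqrt(6^(1/3)*(sqrt(3)*sqrt(-16 + 27/k^4) + 9/k^2)^(1/3)/3 + 2*6^(2/3)/(3*(sqrt(3)*sqrt(-16 + 27/k^4) + 9/k^2)^(1/3)) + k^(-2)))) + 1/k)/2) + 2*y/k


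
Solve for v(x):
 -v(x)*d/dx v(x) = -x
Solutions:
 v(x) = -sqrt(C1 + x^2)
 v(x) = sqrt(C1 + x^2)


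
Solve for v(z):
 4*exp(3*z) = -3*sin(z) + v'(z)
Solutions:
 v(z) = C1 + 4*exp(3*z)/3 - 3*cos(z)


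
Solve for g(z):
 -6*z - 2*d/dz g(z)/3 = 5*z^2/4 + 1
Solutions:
 g(z) = C1 - 5*z^3/8 - 9*z^2/2 - 3*z/2


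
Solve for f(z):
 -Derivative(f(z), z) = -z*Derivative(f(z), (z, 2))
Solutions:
 f(z) = C1 + C2*z^2


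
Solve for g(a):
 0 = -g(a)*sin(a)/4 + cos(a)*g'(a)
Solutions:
 g(a) = C1/cos(a)^(1/4)


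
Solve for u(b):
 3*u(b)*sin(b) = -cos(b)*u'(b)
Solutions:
 u(b) = C1*cos(b)^3


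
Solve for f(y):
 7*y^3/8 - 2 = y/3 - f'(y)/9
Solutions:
 f(y) = C1 - 63*y^4/32 + 3*y^2/2 + 18*y


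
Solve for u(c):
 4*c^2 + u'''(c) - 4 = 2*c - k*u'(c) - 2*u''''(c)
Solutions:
 u(c) = C1 + C2*exp(-c*((54*k + sqrt((54*k + 1)^2 - 1) + 1)^(1/3) + 1 + (54*k + sqrt((54*k + 1)^2 - 1) + 1)^(-1/3))/6) + C3*exp(c*((54*k + sqrt((54*k + 1)^2 - 1) + 1)^(1/3) - sqrt(3)*I*(54*k + sqrt((54*k + 1)^2 - 1) + 1)^(1/3) - 2 - 4/((-1 + sqrt(3)*I)*(54*k + sqrt((54*k + 1)^2 - 1) + 1)^(1/3)))/12) + C4*exp(c*((54*k + sqrt((54*k + 1)^2 - 1) + 1)^(1/3) + sqrt(3)*I*(54*k + sqrt((54*k + 1)^2 - 1) + 1)^(1/3) - 2 + 4/((1 + sqrt(3)*I)*(54*k + sqrt((54*k + 1)^2 - 1) + 1)^(1/3)))/12) - 4*c^3/(3*k) + c^2/k + 4*c/k + 8*c/k^2


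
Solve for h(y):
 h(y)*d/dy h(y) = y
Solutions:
 h(y) = -sqrt(C1 + y^2)
 h(y) = sqrt(C1 + y^2)


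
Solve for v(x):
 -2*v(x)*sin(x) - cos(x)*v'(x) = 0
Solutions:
 v(x) = C1*cos(x)^2


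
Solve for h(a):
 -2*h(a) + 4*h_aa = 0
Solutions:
 h(a) = C1*exp(-sqrt(2)*a/2) + C2*exp(sqrt(2)*a/2)


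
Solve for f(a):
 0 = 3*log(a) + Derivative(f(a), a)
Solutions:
 f(a) = C1 - 3*a*log(a) + 3*a


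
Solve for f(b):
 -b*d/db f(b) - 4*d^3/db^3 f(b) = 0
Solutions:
 f(b) = C1 + Integral(C2*airyai(-2^(1/3)*b/2) + C3*airybi(-2^(1/3)*b/2), b)


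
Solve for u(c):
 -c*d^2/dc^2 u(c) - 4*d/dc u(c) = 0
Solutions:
 u(c) = C1 + C2/c^3


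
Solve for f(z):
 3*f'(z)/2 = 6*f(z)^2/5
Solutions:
 f(z) = -5/(C1 + 4*z)


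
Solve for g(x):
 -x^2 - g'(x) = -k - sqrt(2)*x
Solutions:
 g(x) = C1 + k*x - x^3/3 + sqrt(2)*x^2/2


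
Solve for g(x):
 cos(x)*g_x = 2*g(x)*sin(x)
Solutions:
 g(x) = C1/cos(x)^2


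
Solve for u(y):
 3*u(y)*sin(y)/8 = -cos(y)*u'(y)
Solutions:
 u(y) = C1*cos(y)^(3/8)


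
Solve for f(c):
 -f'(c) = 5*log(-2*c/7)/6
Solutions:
 f(c) = C1 - 5*c*log(-c)/6 + 5*c*(-log(2) + 1 + log(7))/6


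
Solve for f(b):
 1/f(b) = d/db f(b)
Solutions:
 f(b) = -sqrt(C1 + 2*b)
 f(b) = sqrt(C1 + 2*b)


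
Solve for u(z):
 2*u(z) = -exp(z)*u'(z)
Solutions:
 u(z) = C1*exp(2*exp(-z))


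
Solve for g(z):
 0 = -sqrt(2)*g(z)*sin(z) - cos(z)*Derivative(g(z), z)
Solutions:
 g(z) = C1*cos(z)^(sqrt(2))


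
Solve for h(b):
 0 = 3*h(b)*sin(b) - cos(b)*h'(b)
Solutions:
 h(b) = C1/cos(b)^3


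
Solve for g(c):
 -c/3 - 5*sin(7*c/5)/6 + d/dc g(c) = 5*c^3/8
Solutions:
 g(c) = C1 + 5*c^4/32 + c^2/6 - 25*cos(7*c/5)/42


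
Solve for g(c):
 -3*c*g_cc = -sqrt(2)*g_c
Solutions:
 g(c) = C1 + C2*c^(sqrt(2)/3 + 1)


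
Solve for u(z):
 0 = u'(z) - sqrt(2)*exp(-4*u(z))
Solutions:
 u(z) = log(-I*(C1 + 4*sqrt(2)*z)^(1/4))
 u(z) = log(I*(C1 + 4*sqrt(2)*z)^(1/4))
 u(z) = log(-(C1 + 4*sqrt(2)*z)^(1/4))
 u(z) = log(C1 + 4*sqrt(2)*z)/4


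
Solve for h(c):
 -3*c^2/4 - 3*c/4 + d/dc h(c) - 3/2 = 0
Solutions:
 h(c) = C1 + c^3/4 + 3*c^2/8 + 3*c/2


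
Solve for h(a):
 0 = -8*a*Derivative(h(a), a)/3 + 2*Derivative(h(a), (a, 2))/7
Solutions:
 h(a) = C1 + C2*erfi(sqrt(42)*a/3)


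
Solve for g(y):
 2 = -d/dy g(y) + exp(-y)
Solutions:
 g(y) = C1 - 2*y - exp(-y)


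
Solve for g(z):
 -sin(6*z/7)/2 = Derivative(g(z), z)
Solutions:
 g(z) = C1 + 7*cos(6*z/7)/12


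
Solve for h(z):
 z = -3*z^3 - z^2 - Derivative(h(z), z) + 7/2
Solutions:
 h(z) = C1 - 3*z^4/4 - z^3/3 - z^2/2 + 7*z/2


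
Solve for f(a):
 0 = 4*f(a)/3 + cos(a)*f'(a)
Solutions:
 f(a) = C1*(sin(a) - 1)^(2/3)/(sin(a) + 1)^(2/3)


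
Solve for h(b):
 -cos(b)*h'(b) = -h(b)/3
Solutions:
 h(b) = C1*(sin(b) + 1)^(1/6)/(sin(b) - 1)^(1/6)


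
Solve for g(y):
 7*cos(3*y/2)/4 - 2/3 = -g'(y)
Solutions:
 g(y) = C1 + 2*y/3 - 7*sin(3*y/2)/6


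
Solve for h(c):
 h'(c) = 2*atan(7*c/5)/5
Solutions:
 h(c) = C1 + 2*c*atan(7*c/5)/5 - log(49*c^2 + 25)/7


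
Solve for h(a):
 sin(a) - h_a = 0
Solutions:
 h(a) = C1 - cos(a)


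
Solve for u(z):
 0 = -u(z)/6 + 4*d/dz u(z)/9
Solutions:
 u(z) = C1*exp(3*z/8)


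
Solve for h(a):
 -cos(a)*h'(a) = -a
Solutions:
 h(a) = C1 + Integral(a/cos(a), a)


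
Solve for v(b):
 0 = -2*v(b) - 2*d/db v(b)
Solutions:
 v(b) = C1*exp(-b)


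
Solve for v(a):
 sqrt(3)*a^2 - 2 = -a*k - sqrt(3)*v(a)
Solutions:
 v(a) = -a^2 - sqrt(3)*a*k/3 + 2*sqrt(3)/3


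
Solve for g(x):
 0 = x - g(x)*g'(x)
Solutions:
 g(x) = -sqrt(C1 + x^2)
 g(x) = sqrt(C1 + x^2)


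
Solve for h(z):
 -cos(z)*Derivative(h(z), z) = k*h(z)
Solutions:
 h(z) = C1*exp(k*(log(sin(z) - 1) - log(sin(z) + 1))/2)


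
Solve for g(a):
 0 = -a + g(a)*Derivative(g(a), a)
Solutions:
 g(a) = -sqrt(C1 + a^2)
 g(a) = sqrt(C1 + a^2)


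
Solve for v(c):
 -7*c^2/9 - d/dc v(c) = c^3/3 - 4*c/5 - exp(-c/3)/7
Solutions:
 v(c) = C1 - c^4/12 - 7*c^3/27 + 2*c^2/5 - 3*exp(-c/3)/7


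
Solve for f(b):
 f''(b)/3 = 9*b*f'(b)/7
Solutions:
 f(b) = C1 + C2*erfi(3*sqrt(42)*b/14)


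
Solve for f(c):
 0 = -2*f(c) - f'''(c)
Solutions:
 f(c) = C3*exp(-2^(1/3)*c) + (C1*sin(2^(1/3)*sqrt(3)*c/2) + C2*cos(2^(1/3)*sqrt(3)*c/2))*exp(2^(1/3)*c/2)


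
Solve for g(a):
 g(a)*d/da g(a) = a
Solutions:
 g(a) = -sqrt(C1 + a^2)
 g(a) = sqrt(C1 + a^2)


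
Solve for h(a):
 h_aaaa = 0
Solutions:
 h(a) = C1 + C2*a + C3*a^2 + C4*a^3


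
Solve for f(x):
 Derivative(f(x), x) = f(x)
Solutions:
 f(x) = C1*exp(x)


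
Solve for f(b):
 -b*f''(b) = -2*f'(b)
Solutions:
 f(b) = C1 + C2*b^3


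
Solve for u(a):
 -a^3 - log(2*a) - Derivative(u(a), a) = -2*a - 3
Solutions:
 u(a) = C1 - a^4/4 + a^2 - a*log(a) - a*log(2) + 4*a


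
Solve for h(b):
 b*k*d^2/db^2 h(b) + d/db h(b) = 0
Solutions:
 h(b) = C1 + b^(((re(k) - 1)*re(k) + im(k)^2)/(re(k)^2 + im(k)^2))*(C2*sin(log(b)*Abs(im(k))/(re(k)^2 + im(k)^2)) + C3*cos(log(b)*im(k)/(re(k)^2 + im(k)^2)))


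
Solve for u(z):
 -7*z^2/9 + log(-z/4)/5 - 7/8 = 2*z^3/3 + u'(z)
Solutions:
 u(z) = C1 - z^4/6 - 7*z^3/27 + z*log(-z)/5 + z*(-43 - 16*log(2))/40


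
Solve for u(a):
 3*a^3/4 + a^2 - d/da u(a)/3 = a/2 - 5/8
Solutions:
 u(a) = C1 + 9*a^4/16 + a^3 - 3*a^2/4 + 15*a/8


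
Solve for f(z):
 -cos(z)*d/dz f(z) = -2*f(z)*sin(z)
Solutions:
 f(z) = C1/cos(z)^2


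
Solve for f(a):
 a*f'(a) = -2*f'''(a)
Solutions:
 f(a) = C1 + Integral(C2*airyai(-2^(2/3)*a/2) + C3*airybi(-2^(2/3)*a/2), a)


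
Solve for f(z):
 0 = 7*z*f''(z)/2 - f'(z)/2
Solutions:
 f(z) = C1 + C2*z^(8/7)


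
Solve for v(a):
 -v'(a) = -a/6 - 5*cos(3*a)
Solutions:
 v(a) = C1 + a^2/12 + 5*sin(3*a)/3


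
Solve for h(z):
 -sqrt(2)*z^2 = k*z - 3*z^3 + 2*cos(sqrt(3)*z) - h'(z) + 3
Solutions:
 h(z) = C1 + k*z^2/2 - 3*z^4/4 + sqrt(2)*z^3/3 + 3*z + 2*sqrt(3)*sin(sqrt(3)*z)/3


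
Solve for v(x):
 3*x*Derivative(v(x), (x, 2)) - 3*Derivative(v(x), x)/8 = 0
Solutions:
 v(x) = C1 + C2*x^(9/8)


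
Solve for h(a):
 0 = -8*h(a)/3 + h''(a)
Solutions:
 h(a) = C1*exp(-2*sqrt(6)*a/3) + C2*exp(2*sqrt(6)*a/3)


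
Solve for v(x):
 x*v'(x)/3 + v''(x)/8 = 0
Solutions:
 v(x) = C1 + C2*erf(2*sqrt(3)*x/3)


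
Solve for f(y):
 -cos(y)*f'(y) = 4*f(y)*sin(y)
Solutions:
 f(y) = C1*cos(y)^4


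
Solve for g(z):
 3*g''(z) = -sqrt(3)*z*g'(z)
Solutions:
 g(z) = C1 + C2*erf(sqrt(2)*3^(3/4)*z/6)


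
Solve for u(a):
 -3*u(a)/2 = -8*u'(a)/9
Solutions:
 u(a) = C1*exp(27*a/16)


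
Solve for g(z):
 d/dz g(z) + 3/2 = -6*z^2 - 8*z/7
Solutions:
 g(z) = C1 - 2*z^3 - 4*z^2/7 - 3*z/2


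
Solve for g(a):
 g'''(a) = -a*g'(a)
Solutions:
 g(a) = C1 + Integral(C2*airyai(-a) + C3*airybi(-a), a)


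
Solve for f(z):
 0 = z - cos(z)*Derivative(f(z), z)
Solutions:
 f(z) = C1 + Integral(z/cos(z), z)


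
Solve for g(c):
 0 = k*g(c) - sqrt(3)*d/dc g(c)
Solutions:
 g(c) = C1*exp(sqrt(3)*c*k/3)


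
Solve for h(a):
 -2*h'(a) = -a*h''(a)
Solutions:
 h(a) = C1 + C2*a^3


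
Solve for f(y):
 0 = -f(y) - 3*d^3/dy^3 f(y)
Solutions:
 f(y) = C3*exp(-3^(2/3)*y/3) + (C1*sin(3^(1/6)*y/2) + C2*cos(3^(1/6)*y/2))*exp(3^(2/3)*y/6)


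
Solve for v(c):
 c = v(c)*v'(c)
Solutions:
 v(c) = -sqrt(C1 + c^2)
 v(c) = sqrt(C1 + c^2)


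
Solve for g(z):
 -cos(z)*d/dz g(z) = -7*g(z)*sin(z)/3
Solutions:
 g(z) = C1/cos(z)^(7/3)


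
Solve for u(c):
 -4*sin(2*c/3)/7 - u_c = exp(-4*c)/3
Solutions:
 u(c) = C1 + 6*cos(2*c/3)/7 + exp(-4*c)/12


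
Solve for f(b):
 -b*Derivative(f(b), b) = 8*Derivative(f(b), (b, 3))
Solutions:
 f(b) = C1 + Integral(C2*airyai(-b/2) + C3*airybi(-b/2), b)


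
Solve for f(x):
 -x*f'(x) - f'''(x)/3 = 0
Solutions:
 f(x) = C1 + Integral(C2*airyai(-3^(1/3)*x) + C3*airybi(-3^(1/3)*x), x)


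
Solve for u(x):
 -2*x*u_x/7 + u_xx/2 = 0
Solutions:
 u(x) = C1 + C2*erfi(sqrt(14)*x/7)


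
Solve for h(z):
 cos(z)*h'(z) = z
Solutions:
 h(z) = C1 + Integral(z/cos(z), z)


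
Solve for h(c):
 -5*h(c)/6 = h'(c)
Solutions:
 h(c) = C1*exp(-5*c/6)


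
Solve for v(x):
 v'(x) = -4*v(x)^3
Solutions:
 v(x) = -sqrt(2)*sqrt(-1/(C1 - 4*x))/2
 v(x) = sqrt(2)*sqrt(-1/(C1 - 4*x))/2


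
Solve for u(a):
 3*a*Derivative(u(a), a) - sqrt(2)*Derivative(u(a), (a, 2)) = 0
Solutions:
 u(a) = C1 + C2*erfi(2^(1/4)*sqrt(3)*a/2)


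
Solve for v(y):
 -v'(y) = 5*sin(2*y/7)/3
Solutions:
 v(y) = C1 + 35*cos(2*y/7)/6


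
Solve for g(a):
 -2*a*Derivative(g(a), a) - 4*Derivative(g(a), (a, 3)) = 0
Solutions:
 g(a) = C1 + Integral(C2*airyai(-2^(2/3)*a/2) + C3*airybi(-2^(2/3)*a/2), a)


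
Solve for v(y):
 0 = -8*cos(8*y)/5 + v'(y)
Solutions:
 v(y) = C1 + sin(8*y)/5


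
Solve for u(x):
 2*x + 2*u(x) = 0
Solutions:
 u(x) = -x


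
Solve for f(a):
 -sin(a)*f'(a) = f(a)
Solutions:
 f(a) = C1*sqrt(cos(a) + 1)/sqrt(cos(a) - 1)


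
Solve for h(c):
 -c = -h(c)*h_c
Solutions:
 h(c) = -sqrt(C1 + c^2)
 h(c) = sqrt(C1 + c^2)


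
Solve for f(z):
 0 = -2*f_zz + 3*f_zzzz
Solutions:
 f(z) = C1 + C2*z + C3*exp(-sqrt(6)*z/3) + C4*exp(sqrt(6)*z/3)


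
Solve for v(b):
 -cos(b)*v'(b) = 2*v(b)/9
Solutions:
 v(b) = C1*(sin(b) - 1)^(1/9)/(sin(b) + 1)^(1/9)


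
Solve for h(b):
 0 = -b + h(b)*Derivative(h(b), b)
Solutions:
 h(b) = -sqrt(C1 + b^2)
 h(b) = sqrt(C1 + b^2)


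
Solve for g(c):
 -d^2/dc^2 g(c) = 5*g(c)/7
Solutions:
 g(c) = C1*sin(sqrt(35)*c/7) + C2*cos(sqrt(35)*c/7)


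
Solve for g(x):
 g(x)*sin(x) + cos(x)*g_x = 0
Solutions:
 g(x) = C1*cos(x)


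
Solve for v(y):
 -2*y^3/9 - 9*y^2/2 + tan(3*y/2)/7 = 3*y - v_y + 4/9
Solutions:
 v(y) = C1 + y^4/18 + 3*y^3/2 + 3*y^2/2 + 4*y/9 + 2*log(cos(3*y/2))/21


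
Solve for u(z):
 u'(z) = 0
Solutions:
 u(z) = C1


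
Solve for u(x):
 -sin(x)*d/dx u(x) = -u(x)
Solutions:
 u(x) = C1*sqrt(cos(x) - 1)/sqrt(cos(x) + 1)


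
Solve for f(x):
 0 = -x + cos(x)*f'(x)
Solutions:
 f(x) = C1 + Integral(x/cos(x), x)


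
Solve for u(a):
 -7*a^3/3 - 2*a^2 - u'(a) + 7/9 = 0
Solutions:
 u(a) = C1 - 7*a^4/12 - 2*a^3/3 + 7*a/9


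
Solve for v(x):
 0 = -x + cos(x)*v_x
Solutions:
 v(x) = C1 + Integral(x/cos(x), x)


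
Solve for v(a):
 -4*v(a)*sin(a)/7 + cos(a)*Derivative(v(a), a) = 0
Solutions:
 v(a) = C1/cos(a)^(4/7)


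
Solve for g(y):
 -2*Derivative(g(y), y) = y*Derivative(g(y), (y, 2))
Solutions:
 g(y) = C1 + C2/y


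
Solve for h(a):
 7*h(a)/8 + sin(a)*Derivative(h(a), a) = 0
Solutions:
 h(a) = C1*(cos(a) + 1)^(7/16)/(cos(a) - 1)^(7/16)


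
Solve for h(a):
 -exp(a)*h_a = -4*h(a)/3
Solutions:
 h(a) = C1*exp(-4*exp(-a)/3)


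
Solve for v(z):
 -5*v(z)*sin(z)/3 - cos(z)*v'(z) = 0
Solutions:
 v(z) = C1*cos(z)^(5/3)


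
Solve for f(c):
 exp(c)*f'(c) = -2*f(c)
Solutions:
 f(c) = C1*exp(2*exp(-c))


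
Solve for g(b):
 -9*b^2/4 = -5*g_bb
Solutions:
 g(b) = C1 + C2*b + 3*b^4/80


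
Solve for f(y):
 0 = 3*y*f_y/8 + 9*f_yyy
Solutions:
 f(y) = C1 + Integral(C2*airyai(-3^(2/3)*y/6) + C3*airybi(-3^(2/3)*y/6), y)


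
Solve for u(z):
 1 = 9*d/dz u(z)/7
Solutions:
 u(z) = C1 + 7*z/9


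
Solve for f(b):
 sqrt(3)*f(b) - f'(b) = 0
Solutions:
 f(b) = C1*exp(sqrt(3)*b)


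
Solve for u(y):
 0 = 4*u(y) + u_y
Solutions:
 u(y) = C1*exp(-4*y)


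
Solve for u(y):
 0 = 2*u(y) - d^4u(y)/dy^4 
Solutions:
 u(y) = C1*exp(-2^(1/4)*y) + C2*exp(2^(1/4)*y) + C3*sin(2^(1/4)*y) + C4*cos(2^(1/4)*y)


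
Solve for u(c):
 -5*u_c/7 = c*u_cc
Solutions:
 u(c) = C1 + C2*c^(2/7)


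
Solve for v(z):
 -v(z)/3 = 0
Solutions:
 v(z) = 0


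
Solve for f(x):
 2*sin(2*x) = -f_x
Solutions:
 f(x) = C1 + cos(2*x)


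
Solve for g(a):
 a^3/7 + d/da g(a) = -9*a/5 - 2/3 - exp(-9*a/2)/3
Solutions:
 g(a) = C1 - a^4/28 - 9*a^2/10 - 2*a/3 + 2*exp(-9*a/2)/27


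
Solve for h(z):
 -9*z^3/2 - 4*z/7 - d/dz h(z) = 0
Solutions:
 h(z) = C1 - 9*z^4/8 - 2*z^2/7


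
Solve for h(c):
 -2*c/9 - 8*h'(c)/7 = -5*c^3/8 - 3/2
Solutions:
 h(c) = C1 + 35*c^4/256 - 7*c^2/72 + 21*c/16


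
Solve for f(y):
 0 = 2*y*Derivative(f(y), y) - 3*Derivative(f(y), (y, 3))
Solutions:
 f(y) = C1 + Integral(C2*airyai(2^(1/3)*3^(2/3)*y/3) + C3*airybi(2^(1/3)*3^(2/3)*y/3), y)


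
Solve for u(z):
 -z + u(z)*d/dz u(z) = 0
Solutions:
 u(z) = -sqrt(C1 + z^2)
 u(z) = sqrt(C1 + z^2)


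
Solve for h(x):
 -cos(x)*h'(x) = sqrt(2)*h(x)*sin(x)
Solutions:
 h(x) = C1*cos(x)^(sqrt(2))


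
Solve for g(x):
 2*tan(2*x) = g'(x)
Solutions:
 g(x) = C1 - log(cos(2*x))


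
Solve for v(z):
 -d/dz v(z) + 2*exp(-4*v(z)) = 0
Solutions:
 v(z) = log(-I*(C1 + 8*z)^(1/4))
 v(z) = log(I*(C1 + 8*z)^(1/4))
 v(z) = log(-(C1 + 8*z)^(1/4))
 v(z) = log(C1 + 8*z)/4


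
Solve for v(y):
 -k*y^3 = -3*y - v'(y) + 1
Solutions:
 v(y) = C1 + k*y^4/4 - 3*y^2/2 + y


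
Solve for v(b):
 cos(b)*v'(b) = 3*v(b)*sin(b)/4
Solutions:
 v(b) = C1/cos(b)^(3/4)


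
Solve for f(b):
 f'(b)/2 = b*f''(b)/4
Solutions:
 f(b) = C1 + C2*b^3


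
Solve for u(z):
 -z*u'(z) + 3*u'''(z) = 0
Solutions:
 u(z) = C1 + Integral(C2*airyai(3^(2/3)*z/3) + C3*airybi(3^(2/3)*z/3), z)


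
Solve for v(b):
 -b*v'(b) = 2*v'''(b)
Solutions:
 v(b) = C1 + Integral(C2*airyai(-2^(2/3)*b/2) + C3*airybi(-2^(2/3)*b/2), b)


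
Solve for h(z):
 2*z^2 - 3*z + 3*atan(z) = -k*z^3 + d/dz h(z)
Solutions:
 h(z) = C1 + k*z^4/4 + 2*z^3/3 - 3*z^2/2 + 3*z*atan(z) - 3*log(z^2 + 1)/2


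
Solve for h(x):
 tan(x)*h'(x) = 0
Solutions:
 h(x) = C1


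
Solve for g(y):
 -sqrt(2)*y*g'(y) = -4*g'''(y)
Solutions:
 g(y) = C1 + Integral(C2*airyai(sqrt(2)*y/2) + C3*airybi(sqrt(2)*y/2), y)


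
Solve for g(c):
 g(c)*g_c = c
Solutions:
 g(c) = -sqrt(C1 + c^2)
 g(c) = sqrt(C1 + c^2)


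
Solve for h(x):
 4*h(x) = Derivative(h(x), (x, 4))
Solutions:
 h(x) = C1*exp(-sqrt(2)*x) + C2*exp(sqrt(2)*x) + C3*sin(sqrt(2)*x) + C4*cos(sqrt(2)*x)


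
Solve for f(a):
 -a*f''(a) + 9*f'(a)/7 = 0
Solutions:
 f(a) = C1 + C2*a^(16/7)


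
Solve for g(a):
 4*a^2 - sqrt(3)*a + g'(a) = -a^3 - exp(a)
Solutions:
 g(a) = C1 - a^4/4 - 4*a^3/3 + sqrt(3)*a^2/2 - exp(a)


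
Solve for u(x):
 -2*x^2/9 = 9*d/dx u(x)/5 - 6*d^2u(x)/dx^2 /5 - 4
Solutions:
 u(x) = C1 + C2*exp(3*x/2) - 10*x^3/243 - 20*x^2/243 + 1540*x/729


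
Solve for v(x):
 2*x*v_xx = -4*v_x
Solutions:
 v(x) = C1 + C2/x


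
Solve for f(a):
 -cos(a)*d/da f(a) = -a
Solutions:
 f(a) = C1 + Integral(a/cos(a), a)


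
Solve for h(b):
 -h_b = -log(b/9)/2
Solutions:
 h(b) = C1 + b*log(b)/2 - b*log(3) - b/2


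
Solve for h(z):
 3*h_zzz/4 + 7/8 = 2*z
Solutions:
 h(z) = C1 + C2*z + C3*z^2 + z^4/9 - 7*z^3/36


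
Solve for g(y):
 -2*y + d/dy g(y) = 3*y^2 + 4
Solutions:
 g(y) = C1 + y^3 + y^2 + 4*y


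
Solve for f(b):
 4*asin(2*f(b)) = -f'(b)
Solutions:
 Integral(1/asin(2*_y), (_y, f(b))) = C1 - 4*b


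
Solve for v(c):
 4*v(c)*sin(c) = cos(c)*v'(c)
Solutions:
 v(c) = C1/cos(c)^4


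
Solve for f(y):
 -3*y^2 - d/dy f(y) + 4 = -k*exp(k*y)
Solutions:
 f(y) = C1 - y^3 + 4*y + exp(k*y)


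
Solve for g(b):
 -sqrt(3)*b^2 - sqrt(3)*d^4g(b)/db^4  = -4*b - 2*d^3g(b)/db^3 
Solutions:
 g(b) = C1 + C2*b + C3*b^2 + C4*exp(2*sqrt(3)*b/3) + sqrt(3)*b^5/120 - b^4/48 - sqrt(3)*b^3/24


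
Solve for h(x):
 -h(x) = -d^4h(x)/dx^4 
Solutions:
 h(x) = C1*exp(-x) + C2*exp(x) + C3*sin(x) + C4*cos(x)


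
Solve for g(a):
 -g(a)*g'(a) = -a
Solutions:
 g(a) = -sqrt(C1 + a^2)
 g(a) = sqrt(C1 + a^2)


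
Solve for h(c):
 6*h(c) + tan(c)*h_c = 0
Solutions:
 h(c) = C1/sin(c)^6


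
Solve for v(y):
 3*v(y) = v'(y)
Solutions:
 v(y) = C1*exp(3*y)


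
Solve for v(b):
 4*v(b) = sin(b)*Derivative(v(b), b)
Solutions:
 v(b) = C1*(cos(b)^2 - 2*cos(b) + 1)/(cos(b)^2 + 2*cos(b) + 1)


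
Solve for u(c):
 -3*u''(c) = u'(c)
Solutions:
 u(c) = C1 + C2*exp(-c/3)


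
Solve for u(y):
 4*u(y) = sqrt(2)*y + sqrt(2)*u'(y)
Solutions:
 u(y) = C1*exp(2*sqrt(2)*y) + sqrt(2)*y/4 + 1/8


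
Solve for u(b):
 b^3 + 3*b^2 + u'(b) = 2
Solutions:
 u(b) = C1 - b^4/4 - b^3 + 2*b


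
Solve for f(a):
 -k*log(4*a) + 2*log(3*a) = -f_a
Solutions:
 f(a) = C1 + a*k*log(a) - a*k + a*k*log(4) - 2*a*log(a) - a*log(9) + 2*a


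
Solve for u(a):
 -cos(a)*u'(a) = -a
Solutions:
 u(a) = C1 + Integral(a/cos(a), a)


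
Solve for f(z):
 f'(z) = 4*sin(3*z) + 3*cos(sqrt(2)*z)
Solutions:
 f(z) = C1 + 3*sqrt(2)*sin(sqrt(2)*z)/2 - 4*cos(3*z)/3


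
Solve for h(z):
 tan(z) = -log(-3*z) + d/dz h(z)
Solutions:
 h(z) = C1 + z*log(-z) - z + z*log(3) - log(cos(z))


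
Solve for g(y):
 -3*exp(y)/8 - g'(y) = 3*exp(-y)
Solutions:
 g(y) = C1 - 3*exp(y)/8 + 3*exp(-y)


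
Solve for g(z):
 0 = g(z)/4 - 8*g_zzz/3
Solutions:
 g(z) = C3*exp(6^(1/3)*z/4) + (C1*sin(2^(1/3)*3^(5/6)*z/8) + C2*cos(2^(1/3)*3^(5/6)*z/8))*exp(-6^(1/3)*z/8)


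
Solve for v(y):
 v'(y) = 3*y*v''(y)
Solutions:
 v(y) = C1 + C2*y^(4/3)


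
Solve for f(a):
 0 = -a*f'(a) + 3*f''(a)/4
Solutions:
 f(a) = C1 + C2*erfi(sqrt(6)*a/3)


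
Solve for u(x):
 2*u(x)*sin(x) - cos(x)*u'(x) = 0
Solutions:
 u(x) = C1/cos(x)^2


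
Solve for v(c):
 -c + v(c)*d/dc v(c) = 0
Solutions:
 v(c) = -sqrt(C1 + c^2)
 v(c) = sqrt(C1 + c^2)


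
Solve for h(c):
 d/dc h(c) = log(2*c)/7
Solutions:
 h(c) = C1 + c*log(c)/7 - c/7 + c*log(2)/7


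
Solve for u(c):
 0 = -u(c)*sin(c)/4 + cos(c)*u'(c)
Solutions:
 u(c) = C1/cos(c)^(1/4)


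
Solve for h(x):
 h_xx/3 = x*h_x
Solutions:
 h(x) = C1 + C2*erfi(sqrt(6)*x/2)


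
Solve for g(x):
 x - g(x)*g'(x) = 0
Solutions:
 g(x) = -sqrt(C1 + x^2)
 g(x) = sqrt(C1 + x^2)


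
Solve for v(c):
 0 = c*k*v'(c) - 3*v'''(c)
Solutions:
 v(c) = C1 + Integral(C2*airyai(3^(2/3)*c*k^(1/3)/3) + C3*airybi(3^(2/3)*c*k^(1/3)/3), c)


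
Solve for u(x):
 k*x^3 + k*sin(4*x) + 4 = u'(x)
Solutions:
 u(x) = C1 + k*x^4/4 - k*cos(4*x)/4 + 4*x


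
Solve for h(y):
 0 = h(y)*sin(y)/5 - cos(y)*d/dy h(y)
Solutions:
 h(y) = C1/cos(y)^(1/5)


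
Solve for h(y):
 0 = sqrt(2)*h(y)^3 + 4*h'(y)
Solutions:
 h(y) = -sqrt(2)*sqrt(-1/(C1 - sqrt(2)*y))
 h(y) = sqrt(2)*sqrt(-1/(C1 - sqrt(2)*y))


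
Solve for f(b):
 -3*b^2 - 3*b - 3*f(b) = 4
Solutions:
 f(b) = -b^2 - b - 4/3


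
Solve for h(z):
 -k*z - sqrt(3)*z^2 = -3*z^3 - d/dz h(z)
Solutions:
 h(z) = C1 + k*z^2/2 - 3*z^4/4 + sqrt(3)*z^3/3


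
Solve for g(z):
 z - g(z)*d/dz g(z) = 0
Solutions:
 g(z) = -sqrt(C1 + z^2)
 g(z) = sqrt(C1 + z^2)


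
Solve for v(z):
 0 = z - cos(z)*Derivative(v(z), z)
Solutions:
 v(z) = C1 + Integral(z/cos(z), z)


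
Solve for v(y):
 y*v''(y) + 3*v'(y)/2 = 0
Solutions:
 v(y) = C1 + C2/sqrt(y)


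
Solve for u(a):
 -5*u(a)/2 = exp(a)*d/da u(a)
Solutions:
 u(a) = C1*exp(5*exp(-a)/2)


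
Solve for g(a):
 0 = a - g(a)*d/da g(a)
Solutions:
 g(a) = -sqrt(C1 + a^2)
 g(a) = sqrt(C1 + a^2)


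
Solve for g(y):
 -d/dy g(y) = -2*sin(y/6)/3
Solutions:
 g(y) = C1 - 4*cos(y/6)


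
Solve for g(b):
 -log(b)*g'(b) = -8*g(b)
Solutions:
 g(b) = C1*exp(8*li(b))


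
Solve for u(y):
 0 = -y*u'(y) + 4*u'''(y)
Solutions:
 u(y) = C1 + Integral(C2*airyai(2^(1/3)*y/2) + C3*airybi(2^(1/3)*y/2), y)


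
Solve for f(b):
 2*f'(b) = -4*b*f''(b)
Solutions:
 f(b) = C1 + C2*sqrt(b)


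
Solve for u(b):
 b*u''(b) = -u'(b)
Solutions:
 u(b) = C1 + C2*log(b)


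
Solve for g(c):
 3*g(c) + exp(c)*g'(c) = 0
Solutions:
 g(c) = C1*exp(3*exp(-c))


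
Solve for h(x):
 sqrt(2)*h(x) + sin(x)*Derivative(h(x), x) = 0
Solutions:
 h(x) = C1*(cos(x) + 1)^(sqrt(2)/2)/(cos(x) - 1)^(sqrt(2)/2)


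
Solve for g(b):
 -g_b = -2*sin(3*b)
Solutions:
 g(b) = C1 - 2*cos(3*b)/3


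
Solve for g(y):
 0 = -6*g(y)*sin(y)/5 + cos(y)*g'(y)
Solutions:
 g(y) = C1/cos(y)^(6/5)


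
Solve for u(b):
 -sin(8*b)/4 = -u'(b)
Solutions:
 u(b) = C1 - cos(8*b)/32


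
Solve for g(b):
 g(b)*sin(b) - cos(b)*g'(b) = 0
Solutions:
 g(b) = C1/cos(b)


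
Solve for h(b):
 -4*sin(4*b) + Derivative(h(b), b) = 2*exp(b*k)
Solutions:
 h(b) = C1 - cos(4*b) + 2*exp(b*k)/k


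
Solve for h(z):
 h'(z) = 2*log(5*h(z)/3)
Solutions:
 Integral(1/(-log(_y) - log(5) + log(3)), (_y, h(z)))/2 = C1 - z


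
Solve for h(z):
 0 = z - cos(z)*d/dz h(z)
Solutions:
 h(z) = C1 + Integral(z/cos(z), z)


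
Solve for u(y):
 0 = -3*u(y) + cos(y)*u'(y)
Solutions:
 u(y) = C1*(sin(y) + 1)^(3/2)/(sin(y) - 1)^(3/2)


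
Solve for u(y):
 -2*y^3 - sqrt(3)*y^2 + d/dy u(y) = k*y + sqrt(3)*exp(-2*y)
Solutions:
 u(y) = C1 + k*y^2/2 + y^4/2 + sqrt(3)*y^3/3 - sqrt(3)*exp(-2*y)/2


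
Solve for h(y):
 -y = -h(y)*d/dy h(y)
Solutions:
 h(y) = -sqrt(C1 + y^2)
 h(y) = sqrt(C1 + y^2)


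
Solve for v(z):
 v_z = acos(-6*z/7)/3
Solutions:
 v(z) = C1 + z*acos(-6*z/7)/3 + sqrt(49 - 36*z^2)/18


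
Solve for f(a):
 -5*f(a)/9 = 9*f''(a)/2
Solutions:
 f(a) = C1*sin(sqrt(10)*a/9) + C2*cos(sqrt(10)*a/9)


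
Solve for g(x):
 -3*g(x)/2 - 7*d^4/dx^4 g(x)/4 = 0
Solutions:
 g(x) = (C1*sin(14^(3/4)*3^(1/4)*x/14) + C2*cos(14^(3/4)*3^(1/4)*x/14))*exp(-14^(3/4)*3^(1/4)*x/14) + (C3*sin(14^(3/4)*3^(1/4)*x/14) + C4*cos(14^(3/4)*3^(1/4)*x/14))*exp(14^(3/4)*3^(1/4)*x/14)


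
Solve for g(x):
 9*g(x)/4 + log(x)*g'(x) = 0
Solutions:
 g(x) = C1*exp(-9*li(x)/4)


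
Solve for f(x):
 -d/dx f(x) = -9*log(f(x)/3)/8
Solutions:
 8*Integral(1/(-log(_y) + log(3)), (_y, f(x)))/9 = C1 - x


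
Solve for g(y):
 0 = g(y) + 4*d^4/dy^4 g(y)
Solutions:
 g(y) = (C1*sin(y/2) + C2*cos(y/2))*exp(-y/2) + (C3*sin(y/2) + C4*cos(y/2))*exp(y/2)


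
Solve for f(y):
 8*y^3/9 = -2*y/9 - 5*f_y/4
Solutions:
 f(y) = C1 - 8*y^4/45 - 4*y^2/45


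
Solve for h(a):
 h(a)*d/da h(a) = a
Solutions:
 h(a) = -sqrt(C1 + a^2)
 h(a) = sqrt(C1 + a^2)


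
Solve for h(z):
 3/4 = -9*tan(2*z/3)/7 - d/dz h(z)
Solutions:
 h(z) = C1 - 3*z/4 + 27*log(cos(2*z/3))/14


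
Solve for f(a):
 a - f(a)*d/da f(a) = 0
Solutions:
 f(a) = -sqrt(C1 + a^2)
 f(a) = sqrt(C1 + a^2)


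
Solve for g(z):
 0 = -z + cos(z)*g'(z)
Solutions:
 g(z) = C1 + Integral(z/cos(z), z)


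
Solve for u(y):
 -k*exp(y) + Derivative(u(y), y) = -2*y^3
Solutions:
 u(y) = C1 + k*exp(y) - y^4/2


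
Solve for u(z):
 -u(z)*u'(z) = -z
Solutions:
 u(z) = -sqrt(C1 + z^2)
 u(z) = sqrt(C1 + z^2)


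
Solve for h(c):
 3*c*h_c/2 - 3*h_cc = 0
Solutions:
 h(c) = C1 + C2*erfi(c/2)


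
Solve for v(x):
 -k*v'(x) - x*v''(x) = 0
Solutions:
 v(x) = C1 + x^(1 - re(k))*(C2*sin(log(x)*Abs(im(k))) + C3*cos(log(x)*im(k)))


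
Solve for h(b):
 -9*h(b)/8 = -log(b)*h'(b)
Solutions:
 h(b) = C1*exp(9*li(b)/8)


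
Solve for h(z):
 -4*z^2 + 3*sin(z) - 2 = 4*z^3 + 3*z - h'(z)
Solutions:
 h(z) = C1 + z^4 + 4*z^3/3 + 3*z^2/2 + 2*z + 3*cos(z)


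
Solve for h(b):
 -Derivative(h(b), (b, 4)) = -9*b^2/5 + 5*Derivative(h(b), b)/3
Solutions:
 h(b) = C1 + C4*exp(-3^(2/3)*5^(1/3)*b/3) + 9*b^3/25 + (C2*sin(3^(1/6)*5^(1/3)*b/2) + C3*cos(3^(1/6)*5^(1/3)*b/2))*exp(3^(2/3)*5^(1/3)*b/6)


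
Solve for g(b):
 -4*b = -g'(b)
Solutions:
 g(b) = C1 + 2*b^2


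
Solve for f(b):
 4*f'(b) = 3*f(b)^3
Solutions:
 f(b) = -sqrt(2)*sqrt(-1/(C1 + 3*b))
 f(b) = sqrt(2)*sqrt(-1/(C1 + 3*b))


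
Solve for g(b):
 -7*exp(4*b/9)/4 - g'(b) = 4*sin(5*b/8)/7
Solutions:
 g(b) = C1 - 63*exp(4*b/9)/16 + 32*cos(5*b/8)/35


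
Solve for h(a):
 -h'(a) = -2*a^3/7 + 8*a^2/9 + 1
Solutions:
 h(a) = C1 + a^4/14 - 8*a^3/27 - a


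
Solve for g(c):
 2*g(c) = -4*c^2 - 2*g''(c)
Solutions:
 g(c) = C1*sin(c) + C2*cos(c) - 2*c^2 + 4


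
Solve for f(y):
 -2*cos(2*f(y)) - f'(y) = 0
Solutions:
 f(y) = -asin((C1 + exp(8*y))/(C1 - exp(8*y)))/2 + pi/2
 f(y) = asin((C1 + exp(8*y))/(C1 - exp(8*y)))/2


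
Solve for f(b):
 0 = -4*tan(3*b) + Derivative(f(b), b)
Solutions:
 f(b) = C1 - 4*log(cos(3*b))/3


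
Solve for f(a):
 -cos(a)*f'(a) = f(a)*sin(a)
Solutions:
 f(a) = C1*cos(a)


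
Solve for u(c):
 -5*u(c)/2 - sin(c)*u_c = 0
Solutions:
 u(c) = C1*(cos(c) + 1)^(5/4)/(cos(c) - 1)^(5/4)


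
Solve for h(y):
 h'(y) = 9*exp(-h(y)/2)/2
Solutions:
 h(y) = 2*log(C1 + 9*y/4)


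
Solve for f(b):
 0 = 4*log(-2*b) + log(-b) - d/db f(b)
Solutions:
 f(b) = C1 + 5*b*log(-b) + b*(-5 + 4*log(2))


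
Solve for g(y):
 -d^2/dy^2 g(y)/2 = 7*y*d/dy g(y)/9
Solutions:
 g(y) = C1 + C2*erf(sqrt(7)*y/3)


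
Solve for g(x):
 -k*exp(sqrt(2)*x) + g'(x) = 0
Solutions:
 g(x) = C1 + sqrt(2)*k*exp(sqrt(2)*x)/2


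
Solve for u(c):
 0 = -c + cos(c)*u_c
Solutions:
 u(c) = C1 + Integral(c/cos(c), c)


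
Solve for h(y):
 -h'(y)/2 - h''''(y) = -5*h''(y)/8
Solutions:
 h(y) = C1 + C2*exp(6^(1/3)*y*(5*6^(1/3)/(sqrt(4434) + 72)^(1/3) + (sqrt(4434) + 72)^(1/3))/24)*sin(2^(1/3)*3^(1/6)*y*(-3^(2/3)*(sqrt(4434) + 72)^(1/3) + 15*2^(1/3)/(sqrt(4434) + 72)^(1/3))/24) + C3*exp(6^(1/3)*y*(5*6^(1/3)/(sqrt(4434) + 72)^(1/3) + (sqrt(4434) + 72)^(1/3))/24)*cos(2^(1/3)*3^(1/6)*y*(-3^(2/3)*(sqrt(4434) + 72)^(1/3) + 15*2^(1/3)/(sqrt(4434) + 72)^(1/3))/24) + C4*exp(-6^(1/3)*y*(5*6^(1/3)/(sqrt(4434) + 72)^(1/3) + (sqrt(4434) + 72)^(1/3))/12)


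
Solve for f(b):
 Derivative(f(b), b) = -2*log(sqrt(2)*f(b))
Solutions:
 Integral(1/(2*log(_y) + log(2)), (_y, f(b))) = C1 - b


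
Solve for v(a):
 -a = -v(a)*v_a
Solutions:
 v(a) = -sqrt(C1 + a^2)
 v(a) = sqrt(C1 + a^2)


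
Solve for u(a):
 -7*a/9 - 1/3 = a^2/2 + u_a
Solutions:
 u(a) = C1 - a^3/6 - 7*a^2/18 - a/3


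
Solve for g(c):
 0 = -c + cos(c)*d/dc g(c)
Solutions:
 g(c) = C1 + Integral(c/cos(c), c)


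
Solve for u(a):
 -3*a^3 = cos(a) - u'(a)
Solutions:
 u(a) = C1 + 3*a^4/4 + sin(a)


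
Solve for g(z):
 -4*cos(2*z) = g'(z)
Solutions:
 g(z) = C1 - 2*sin(2*z)


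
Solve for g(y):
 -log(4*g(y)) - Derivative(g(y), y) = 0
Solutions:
 Integral(1/(log(_y) + 2*log(2)), (_y, g(y))) = C1 - y


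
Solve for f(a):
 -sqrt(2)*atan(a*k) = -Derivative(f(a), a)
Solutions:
 f(a) = C1 + sqrt(2)*Piecewise((a*atan(a*k) - log(a^2*k^2 + 1)/(2*k), Ne(k, 0)), (0, True))


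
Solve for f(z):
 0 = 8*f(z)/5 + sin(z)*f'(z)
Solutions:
 f(z) = C1*(cos(z) + 1)^(4/5)/(cos(z) - 1)^(4/5)


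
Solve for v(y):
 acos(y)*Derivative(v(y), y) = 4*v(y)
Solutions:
 v(y) = C1*exp(4*Integral(1/acos(y), y))


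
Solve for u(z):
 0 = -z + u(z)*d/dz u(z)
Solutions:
 u(z) = -sqrt(C1 + z^2)
 u(z) = sqrt(C1 + z^2)
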